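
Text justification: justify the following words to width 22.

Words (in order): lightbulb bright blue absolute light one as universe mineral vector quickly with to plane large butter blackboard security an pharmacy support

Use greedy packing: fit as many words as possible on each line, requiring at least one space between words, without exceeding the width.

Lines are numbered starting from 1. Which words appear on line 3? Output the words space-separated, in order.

Line 1: ['lightbulb', 'bright', 'blue'] (min_width=21, slack=1)
Line 2: ['absolute', 'light', 'one', 'as'] (min_width=21, slack=1)
Line 3: ['universe', 'mineral'] (min_width=16, slack=6)
Line 4: ['vector', 'quickly', 'with', 'to'] (min_width=22, slack=0)
Line 5: ['plane', 'large', 'butter'] (min_width=18, slack=4)
Line 6: ['blackboard', 'security', 'an'] (min_width=22, slack=0)
Line 7: ['pharmacy', 'support'] (min_width=16, slack=6)

Answer: universe mineral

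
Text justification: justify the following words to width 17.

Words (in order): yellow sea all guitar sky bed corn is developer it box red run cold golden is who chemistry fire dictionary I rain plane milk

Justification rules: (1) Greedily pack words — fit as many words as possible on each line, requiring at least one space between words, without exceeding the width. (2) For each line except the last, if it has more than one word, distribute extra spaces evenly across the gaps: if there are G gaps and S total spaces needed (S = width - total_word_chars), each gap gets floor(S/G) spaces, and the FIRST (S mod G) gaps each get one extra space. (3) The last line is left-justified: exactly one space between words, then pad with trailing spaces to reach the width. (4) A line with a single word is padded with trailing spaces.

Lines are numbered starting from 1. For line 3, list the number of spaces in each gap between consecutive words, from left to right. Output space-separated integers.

Line 1: ['yellow', 'sea', 'all'] (min_width=14, slack=3)
Line 2: ['guitar', 'sky', 'bed'] (min_width=14, slack=3)
Line 3: ['corn', 'is', 'developer'] (min_width=17, slack=0)
Line 4: ['it', 'box', 'red', 'run'] (min_width=14, slack=3)
Line 5: ['cold', 'golden', 'is'] (min_width=14, slack=3)
Line 6: ['who', 'chemistry'] (min_width=13, slack=4)
Line 7: ['fire', 'dictionary', 'I'] (min_width=17, slack=0)
Line 8: ['rain', 'plane', 'milk'] (min_width=15, slack=2)

Answer: 1 1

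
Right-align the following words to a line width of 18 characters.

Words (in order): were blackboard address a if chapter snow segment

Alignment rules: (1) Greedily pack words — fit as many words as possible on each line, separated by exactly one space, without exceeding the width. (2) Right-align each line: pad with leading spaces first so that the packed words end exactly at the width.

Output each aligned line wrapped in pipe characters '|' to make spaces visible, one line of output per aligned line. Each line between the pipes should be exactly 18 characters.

Answer: |   were blackboard|
|      address a if|
|      chapter snow|
|           segment|

Derivation:
Line 1: ['were', 'blackboard'] (min_width=15, slack=3)
Line 2: ['address', 'a', 'if'] (min_width=12, slack=6)
Line 3: ['chapter', 'snow'] (min_width=12, slack=6)
Line 4: ['segment'] (min_width=7, slack=11)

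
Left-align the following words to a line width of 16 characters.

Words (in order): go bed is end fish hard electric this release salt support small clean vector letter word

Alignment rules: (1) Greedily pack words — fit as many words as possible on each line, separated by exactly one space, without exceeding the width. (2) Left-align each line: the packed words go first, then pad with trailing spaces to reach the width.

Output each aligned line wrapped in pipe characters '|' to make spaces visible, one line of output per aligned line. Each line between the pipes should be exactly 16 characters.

Line 1: ['go', 'bed', 'is', 'end'] (min_width=13, slack=3)
Line 2: ['fish', 'hard'] (min_width=9, slack=7)
Line 3: ['electric', 'this'] (min_width=13, slack=3)
Line 4: ['release', 'salt'] (min_width=12, slack=4)
Line 5: ['support', 'small'] (min_width=13, slack=3)
Line 6: ['clean', 'vector'] (min_width=12, slack=4)
Line 7: ['letter', 'word'] (min_width=11, slack=5)

Answer: |go bed is end   |
|fish hard       |
|electric this   |
|release salt    |
|support small   |
|clean vector    |
|letter word     |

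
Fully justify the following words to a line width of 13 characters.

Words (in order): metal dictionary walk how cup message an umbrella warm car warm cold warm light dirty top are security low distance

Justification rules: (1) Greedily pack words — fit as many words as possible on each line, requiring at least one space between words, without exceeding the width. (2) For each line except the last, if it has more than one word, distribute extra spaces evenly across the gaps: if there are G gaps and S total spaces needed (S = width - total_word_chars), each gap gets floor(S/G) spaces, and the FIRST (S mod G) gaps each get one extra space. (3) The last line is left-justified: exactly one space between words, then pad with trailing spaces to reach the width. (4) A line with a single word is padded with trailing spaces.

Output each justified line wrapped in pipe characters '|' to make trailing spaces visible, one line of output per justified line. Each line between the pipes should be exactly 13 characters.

Answer: |metal        |
|dictionary   |
|walk  how cup|
|message    an|
|umbrella warm|
|car warm cold|
|warm    light|
|dirty top are|
|security  low|
|distance     |

Derivation:
Line 1: ['metal'] (min_width=5, slack=8)
Line 2: ['dictionary'] (min_width=10, slack=3)
Line 3: ['walk', 'how', 'cup'] (min_width=12, slack=1)
Line 4: ['message', 'an'] (min_width=10, slack=3)
Line 5: ['umbrella', 'warm'] (min_width=13, slack=0)
Line 6: ['car', 'warm', 'cold'] (min_width=13, slack=0)
Line 7: ['warm', 'light'] (min_width=10, slack=3)
Line 8: ['dirty', 'top', 'are'] (min_width=13, slack=0)
Line 9: ['security', 'low'] (min_width=12, slack=1)
Line 10: ['distance'] (min_width=8, slack=5)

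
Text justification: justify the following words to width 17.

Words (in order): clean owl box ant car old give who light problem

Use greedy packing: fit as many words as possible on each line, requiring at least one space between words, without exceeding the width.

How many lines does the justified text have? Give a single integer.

Answer: 3

Derivation:
Line 1: ['clean', 'owl', 'box', 'ant'] (min_width=17, slack=0)
Line 2: ['car', 'old', 'give', 'who'] (min_width=16, slack=1)
Line 3: ['light', 'problem'] (min_width=13, slack=4)
Total lines: 3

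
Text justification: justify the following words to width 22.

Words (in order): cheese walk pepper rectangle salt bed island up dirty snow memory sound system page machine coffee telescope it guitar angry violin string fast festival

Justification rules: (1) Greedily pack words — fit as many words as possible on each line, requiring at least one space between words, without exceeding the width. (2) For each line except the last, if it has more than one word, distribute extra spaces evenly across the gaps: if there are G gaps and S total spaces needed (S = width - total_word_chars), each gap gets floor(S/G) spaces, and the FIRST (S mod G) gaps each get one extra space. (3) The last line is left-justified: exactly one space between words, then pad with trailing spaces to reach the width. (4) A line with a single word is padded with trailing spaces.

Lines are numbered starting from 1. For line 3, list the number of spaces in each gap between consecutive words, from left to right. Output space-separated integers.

Line 1: ['cheese', 'walk', 'pepper'] (min_width=18, slack=4)
Line 2: ['rectangle', 'salt', 'bed'] (min_width=18, slack=4)
Line 3: ['island', 'up', 'dirty', 'snow'] (min_width=20, slack=2)
Line 4: ['memory', 'sound', 'system'] (min_width=19, slack=3)
Line 5: ['page', 'machine', 'coffee'] (min_width=19, slack=3)
Line 6: ['telescope', 'it', 'guitar'] (min_width=19, slack=3)
Line 7: ['angry', 'violin', 'string'] (min_width=19, slack=3)
Line 8: ['fast', 'festival'] (min_width=13, slack=9)

Answer: 2 2 1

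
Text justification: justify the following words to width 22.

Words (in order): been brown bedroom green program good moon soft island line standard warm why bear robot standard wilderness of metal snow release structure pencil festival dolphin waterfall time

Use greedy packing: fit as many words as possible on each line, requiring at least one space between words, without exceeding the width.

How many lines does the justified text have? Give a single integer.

Line 1: ['been', 'brown', 'bedroom'] (min_width=18, slack=4)
Line 2: ['green', 'program', 'good'] (min_width=18, slack=4)
Line 3: ['moon', 'soft', 'island', 'line'] (min_width=21, slack=1)
Line 4: ['standard', 'warm', 'why', 'bear'] (min_width=22, slack=0)
Line 5: ['robot', 'standard'] (min_width=14, slack=8)
Line 6: ['wilderness', 'of', 'metal'] (min_width=19, slack=3)
Line 7: ['snow', 'release', 'structure'] (min_width=22, slack=0)
Line 8: ['pencil', 'festival'] (min_width=15, slack=7)
Line 9: ['dolphin', 'waterfall', 'time'] (min_width=22, slack=0)
Total lines: 9

Answer: 9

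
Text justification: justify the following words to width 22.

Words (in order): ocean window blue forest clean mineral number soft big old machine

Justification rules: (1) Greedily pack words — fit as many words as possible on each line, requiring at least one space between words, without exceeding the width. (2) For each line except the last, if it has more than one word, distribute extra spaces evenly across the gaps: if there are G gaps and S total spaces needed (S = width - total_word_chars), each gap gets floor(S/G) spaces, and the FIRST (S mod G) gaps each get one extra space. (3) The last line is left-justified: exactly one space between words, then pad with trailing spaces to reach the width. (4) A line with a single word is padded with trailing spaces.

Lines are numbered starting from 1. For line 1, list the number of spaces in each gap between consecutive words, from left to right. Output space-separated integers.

Line 1: ['ocean', 'window', 'blue'] (min_width=17, slack=5)
Line 2: ['forest', 'clean', 'mineral'] (min_width=20, slack=2)
Line 3: ['number', 'soft', 'big', 'old'] (min_width=19, slack=3)
Line 4: ['machine'] (min_width=7, slack=15)

Answer: 4 3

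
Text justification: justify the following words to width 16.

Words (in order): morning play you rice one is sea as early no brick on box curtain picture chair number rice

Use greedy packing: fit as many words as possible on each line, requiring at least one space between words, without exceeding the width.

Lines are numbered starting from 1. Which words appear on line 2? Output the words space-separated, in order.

Answer: rice one is sea

Derivation:
Line 1: ['morning', 'play', 'you'] (min_width=16, slack=0)
Line 2: ['rice', 'one', 'is', 'sea'] (min_width=15, slack=1)
Line 3: ['as', 'early', 'no'] (min_width=11, slack=5)
Line 4: ['brick', 'on', 'box'] (min_width=12, slack=4)
Line 5: ['curtain', 'picture'] (min_width=15, slack=1)
Line 6: ['chair', 'number'] (min_width=12, slack=4)
Line 7: ['rice'] (min_width=4, slack=12)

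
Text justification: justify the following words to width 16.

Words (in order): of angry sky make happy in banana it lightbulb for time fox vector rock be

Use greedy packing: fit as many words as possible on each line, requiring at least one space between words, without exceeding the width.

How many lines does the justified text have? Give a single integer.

Answer: 6

Derivation:
Line 1: ['of', 'angry', 'sky'] (min_width=12, slack=4)
Line 2: ['make', 'happy', 'in'] (min_width=13, slack=3)
Line 3: ['banana', 'it'] (min_width=9, slack=7)
Line 4: ['lightbulb', 'for'] (min_width=13, slack=3)
Line 5: ['time', 'fox', 'vector'] (min_width=15, slack=1)
Line 6: ['rock', 'be'] (min_width=7, slack=9)
Total lines: 6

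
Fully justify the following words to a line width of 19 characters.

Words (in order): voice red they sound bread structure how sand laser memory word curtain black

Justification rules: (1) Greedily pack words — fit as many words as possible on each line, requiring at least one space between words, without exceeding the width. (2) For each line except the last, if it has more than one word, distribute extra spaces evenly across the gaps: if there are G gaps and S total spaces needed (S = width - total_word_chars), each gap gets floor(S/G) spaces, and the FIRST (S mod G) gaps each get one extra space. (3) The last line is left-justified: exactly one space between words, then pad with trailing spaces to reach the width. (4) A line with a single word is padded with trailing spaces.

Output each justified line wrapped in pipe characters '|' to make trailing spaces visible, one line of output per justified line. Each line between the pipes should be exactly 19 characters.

Line 1: ['voice', 'red', 'they'] (min_width=14, slack=5)
Line 2: ['sound', 'bread'] (min_width=11, slack=8)
Line 3: ['structure', 'how', 'sand'] (min_width=18, slack=1)
Line 4: ['laser', 'memory', 'word'] (min_width=17, slack=2)
Line 5: ['curtain', 'black'] (min_width=13, slack=6)

Answer: |voice    red   they|
|sound         bread|
|structure  how sand|
|laser  memory  word|
|curtain black      |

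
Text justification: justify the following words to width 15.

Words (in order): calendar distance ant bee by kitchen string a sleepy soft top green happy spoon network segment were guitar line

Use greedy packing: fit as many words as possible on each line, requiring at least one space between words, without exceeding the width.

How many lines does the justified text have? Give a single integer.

Line 1: ['calendar'] (min_width=8, slack=7)
Line 2: ['distance', 'ant'] (min_width=12, slack=3)
Line 3: ['bee', 'by', 'kitchen'] (min_width=14, slack=1)
Line 4: ['string', 'a', 'sleepy'] (min_width=15, slack=0)
Line 5: ['soft', 'top', 'green'] (min_width=14, slack=1)
Line 6: ['happy', 'spoon'] (min_width=11, slack=4)
Line 7: ['network', 'segment'] (min_width=15, slack=0)
Line 8: ['were', 'guitar'] (min_width=11, slack=4)
Line 9: ['line'] (min_width=4, slack=11)
Total lines: 9

Answer: 9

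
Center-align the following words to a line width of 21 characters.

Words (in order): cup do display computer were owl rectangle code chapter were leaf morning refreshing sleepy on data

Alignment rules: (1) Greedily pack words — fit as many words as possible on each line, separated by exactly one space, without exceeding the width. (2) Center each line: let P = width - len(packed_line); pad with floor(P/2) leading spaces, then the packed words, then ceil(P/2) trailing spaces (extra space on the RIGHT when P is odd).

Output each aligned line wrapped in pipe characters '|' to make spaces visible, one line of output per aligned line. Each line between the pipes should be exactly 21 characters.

Line 1: ['cup', 'do', 'display'] (min_width=14, slack=7)
Line 2: ['computer', 'were', 'owl'] (min_width=17, slack=4)
Line 3: ['rectangle', 'code'] (min_width=14, slack=7)
Line 4: ['chapter', 'were', 'leaf'] (min_width=17, slack=4)
Line 5: ['morning', 'refreshing'] (min_width=18, slack=3)
Line 6: ['sleepy', 'on', 'data'] (min_width=14, slack=7)

Answer: |   cup do display    |
|  computer were owl  |
|   rectangle code    |
|  chapter were leaf  |
| morning refreshing  |
|   sleepy on data    |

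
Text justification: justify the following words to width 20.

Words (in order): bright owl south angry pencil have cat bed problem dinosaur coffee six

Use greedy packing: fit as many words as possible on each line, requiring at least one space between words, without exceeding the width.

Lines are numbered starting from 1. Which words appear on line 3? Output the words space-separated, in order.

Line 1: ['bright', 'owl', 'south'] (min_width=16, slack=4)
Line 2: ['angry', 'pencil', 'have'] (min_width=17, slack=3)
Line 3: ['cat', 'bed', 'problem'] (min_width=15, slack=5)
Line 4: ['dinosaur', 'coffee', 'six'] (min_width=19, slack=1)

Answer: cat bed problem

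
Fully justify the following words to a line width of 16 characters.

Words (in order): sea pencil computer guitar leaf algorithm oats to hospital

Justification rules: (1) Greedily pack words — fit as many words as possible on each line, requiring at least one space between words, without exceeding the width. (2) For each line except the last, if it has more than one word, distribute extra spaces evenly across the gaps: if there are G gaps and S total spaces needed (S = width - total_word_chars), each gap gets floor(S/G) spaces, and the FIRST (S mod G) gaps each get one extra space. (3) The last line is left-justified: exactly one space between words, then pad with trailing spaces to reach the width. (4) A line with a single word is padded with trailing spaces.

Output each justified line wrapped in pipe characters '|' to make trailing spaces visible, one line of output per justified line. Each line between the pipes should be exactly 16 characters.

Line 1: ['sea', 'pencil'] (min_width=10, slack=6)
Line 2: ['computer', 'guitar'] (min_width=15, slack=1)
Line 3: ['leaf', 'algorithm'] (min_width=14, slack=2)
Line 4: ['oats', 'to', 'hospital'] (min_width=16, slack=0)

Answer: |sea       pencil|
|computer  guitar|
|leaf   algorithm|
|oats to hospital|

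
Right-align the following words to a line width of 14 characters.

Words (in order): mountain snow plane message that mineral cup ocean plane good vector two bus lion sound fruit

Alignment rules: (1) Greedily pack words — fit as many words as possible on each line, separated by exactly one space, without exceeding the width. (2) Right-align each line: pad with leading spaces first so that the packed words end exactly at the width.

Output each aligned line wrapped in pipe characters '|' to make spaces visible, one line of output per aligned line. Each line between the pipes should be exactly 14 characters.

Line 1: ['mountain', 'snow'] (min_width=13, slack=1)
Line 2: ['plane', 'message'] (min_width=13, slack=1)
Line 3: ['that', 'mineral'] (min_width=12, slack=2)
Line 4: ['cup', 'ocean'] (min_width=9, slack=5)
Line 5: ['plane', 'good'] (min_width=10, slack=4)
Line 6: ['vector', 'two', 'bus'] (min_width=14, slack=0)
Line 7: ['lion', 'sound'] (min_width=10, slack=4)
Line 8: ['fruit'] (min_width=5, slack=9)

Answer: | mountain snow|
| plane message|
|  that mineral|
|     cup ocean|
|    plane good|
|vector two bus|
|    lion sound|
|         fruit|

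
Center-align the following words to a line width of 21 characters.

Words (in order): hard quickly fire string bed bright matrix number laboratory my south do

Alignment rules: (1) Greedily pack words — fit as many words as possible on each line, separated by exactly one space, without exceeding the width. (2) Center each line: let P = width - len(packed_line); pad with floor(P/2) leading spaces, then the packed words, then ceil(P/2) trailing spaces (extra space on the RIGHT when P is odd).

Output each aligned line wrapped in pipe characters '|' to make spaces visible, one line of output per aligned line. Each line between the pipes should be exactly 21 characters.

Line 1: ['hard', 'quickly', 'fire'] (min_width=17, slack=4)
Line 2: ['string', 'bed', 'bright'] (min_width=17, slack=4)
Line 3: ['matrix', 'number'] (min_width=13, slack=8)
Line 4: ['laboratory', 'my', 'south'] (min_width=19, slack=2)
Line 5: ['do'] (min_width=2, slack=19)

Answer: |  hard quickly fire  |
|  string bed bright  |
|    matrix number    |
| laboratory my south |
|         do          |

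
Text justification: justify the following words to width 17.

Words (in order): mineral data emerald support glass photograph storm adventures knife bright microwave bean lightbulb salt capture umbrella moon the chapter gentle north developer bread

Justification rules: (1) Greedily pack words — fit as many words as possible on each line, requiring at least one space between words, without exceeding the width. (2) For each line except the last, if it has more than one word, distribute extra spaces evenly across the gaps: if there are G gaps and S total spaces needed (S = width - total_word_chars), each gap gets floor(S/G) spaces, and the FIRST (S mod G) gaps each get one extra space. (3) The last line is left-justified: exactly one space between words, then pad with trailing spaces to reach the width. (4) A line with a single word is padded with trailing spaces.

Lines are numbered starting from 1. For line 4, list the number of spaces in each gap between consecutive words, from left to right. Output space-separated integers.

Answer: 2

Derivation:
Line 1: ['mineral', 'data'] (min_width=12, slack=5)
Line 2: ['emerald', 'support'] (min_width=15, slack=2)
Line 3: ['glass', 'photograph'] (min_width=16, slack=1)
Line 4: ['storm', 'adventures'] (min_width=16, slack=1)
Line 5: ['knife', 'bright'] (min_width=12, slack=5)
Line 6: ['microwave', 'bean'] (min_width=14, slack=3)
Line 7: ['lightbulb', 'salt'] (min_width=14, slack=3)
Line 8: ['capture', 'umbrella'] (min_width=16, slack=1)
Line 9: ['moon', 'the', 'chapter'] (min_width=16, slack=1)
Line 10: ['gentle', 'north'] (min_width=12, slack=5)
Line 11: ['developer', 'bread'] (min_width=15, slack=2)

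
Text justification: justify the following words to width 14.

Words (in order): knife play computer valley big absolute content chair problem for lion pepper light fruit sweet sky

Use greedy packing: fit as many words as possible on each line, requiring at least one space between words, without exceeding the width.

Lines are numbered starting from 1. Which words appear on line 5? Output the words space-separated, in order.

Line 1: ['knife', 'play'] (min_width=10, slack=4)
Line 2: ['computer'] (min_width=8, slack=6)
Line 3: ['valley', 'big'] (min_width=10, slack=4)
Line 4: ['absolute'] (min_width=8, slack=6)
Line 5: ['content', 'chair'] (min_width=13, slack=1)
Line 6: ['problem', 'for'] (min_width=11, slack=3)
Line 7: ['lion', 'pepper'] (min_width=11, slack=3)
Line 8: ['light', 'fruit'] (min_width=11, slack=3)
Line 9: ['sweet', 'sky'] (min_width=9, slack=5)

Answer: content chair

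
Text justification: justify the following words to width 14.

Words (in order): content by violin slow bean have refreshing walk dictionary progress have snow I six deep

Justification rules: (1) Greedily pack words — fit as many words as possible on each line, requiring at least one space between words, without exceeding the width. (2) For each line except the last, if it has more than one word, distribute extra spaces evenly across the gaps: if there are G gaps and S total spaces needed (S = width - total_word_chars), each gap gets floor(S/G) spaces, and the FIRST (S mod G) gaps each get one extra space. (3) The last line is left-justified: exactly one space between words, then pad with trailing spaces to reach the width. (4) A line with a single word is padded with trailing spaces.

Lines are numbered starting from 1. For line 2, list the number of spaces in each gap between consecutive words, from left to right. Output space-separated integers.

Answer: 4

Derivation:
Line 1: ['content', 'by'] (min_width=10, slack=4)
Line 2: ['violin', 'slow'] (min_width=11, slack=3)
Line 3: ['bean', 'have'] (min_width=9, slack=5)
Line 4: ['refreshing'] (min_width=10, slack=4)
Line 5: ['walk'] (min_width=4, slack=10)
Line 6: ['dictionary'] (min_width=10, slack=4)
Line 7: ['progress', 'have'] (min_width=13, slack=1)
Line 8: ['snow', 'I', 'six'] (min_width=10, slack=4)
Line 9: ['deep'] (min_width=4, slack=10)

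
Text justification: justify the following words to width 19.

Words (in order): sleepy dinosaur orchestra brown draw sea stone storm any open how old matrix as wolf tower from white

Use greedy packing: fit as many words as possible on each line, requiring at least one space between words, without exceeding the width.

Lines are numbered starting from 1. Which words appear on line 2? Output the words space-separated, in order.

Line 1: ['sleepy', 'dinosaur'] (min_width=15, slack=4)
Line 2: ['orchestra', 'brown'] (min_width=15, slack=4)
Line 3: ['draw', 'sea', 'stone'] (min_width=14, slack=5)
Line 4: ['storm', 'any', 'open', 'how'] (min_width=18, slack=1)
Line 5: ['old', 'matrix', 'as', 'wolf'] (min_width=18, slack=1)
Line 6: ['tower', 'from', 'white'] (min_width=16, slack=3)

Answer: orchestra brown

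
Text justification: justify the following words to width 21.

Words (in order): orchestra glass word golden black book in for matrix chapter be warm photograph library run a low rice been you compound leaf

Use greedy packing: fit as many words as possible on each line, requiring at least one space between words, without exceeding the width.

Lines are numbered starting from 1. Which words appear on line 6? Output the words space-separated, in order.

Answer: rice been you

Derivation:
Line 1: ['orchestra', 'glass', 'word'] (min_width=20, slack=1)
Line 2: ['golden', 'black', 'book', 'in'] (min_width=20, slack=1)
Line 3: ['for', 'matrix', 'chapter', 'be'] (min_width=21, slack=0)
Line 4: ['warm', 'photograph'] (min_width=15, slack=6)
Line 5: ['library', 'run', 'a', 'low'] (min_width=17, slack=4)
Line 6: ['rice', 'been', 'you'] (min_width=13, slack=8)
Line 7: ['compound', 'leaf'] (min_width=13, slack=8)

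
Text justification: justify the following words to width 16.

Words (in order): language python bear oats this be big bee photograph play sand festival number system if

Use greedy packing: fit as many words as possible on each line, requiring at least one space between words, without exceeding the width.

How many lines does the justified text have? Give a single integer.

Line 1: ['language', 'python'] (min_width=15, slack=1)
Line 2: ['bear', 'oats', 'this'] (min_width=14, slack=2)
Line 3: ['be', 'big', 'bee'] (min_width=10, slack=6)
Line 4: ['photograph', 'play'] (min_width=15, slack=1)
Line 5: ['sand', 'festival'] (min_width=13, slack=3)
Line 6: ['number', 'system', 'if'] (min_width=16, slack=0)
Total lines: 6

Answer: 6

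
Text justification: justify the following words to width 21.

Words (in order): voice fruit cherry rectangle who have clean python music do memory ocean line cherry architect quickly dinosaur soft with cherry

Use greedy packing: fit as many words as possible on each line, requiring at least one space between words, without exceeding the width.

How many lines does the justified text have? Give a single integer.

Answer: 7

Derivation:
Line 1: ['voice', 'fruit', 'cherry'] (min_width=18, slack=3)
Line 2: ['rectangle', 'who', 'have'] (min_width=18, slack=3)
Line 3: ['clean', 'python', 'music', 'do'] (min_width=21, slack=0)
Line 4: ['memory', 'ocean', 'line'] (min_width=17, slack=4)
Line 5: ['cherry', 'architect'] (min_width=16, slack=5)
Line 6: ['quickly', 'dinosaur', 'soft'] (min_width=21, slack=0)
Line 7: ['with', 'cherry'] (min_width=11, slack=10)
Total lines: 7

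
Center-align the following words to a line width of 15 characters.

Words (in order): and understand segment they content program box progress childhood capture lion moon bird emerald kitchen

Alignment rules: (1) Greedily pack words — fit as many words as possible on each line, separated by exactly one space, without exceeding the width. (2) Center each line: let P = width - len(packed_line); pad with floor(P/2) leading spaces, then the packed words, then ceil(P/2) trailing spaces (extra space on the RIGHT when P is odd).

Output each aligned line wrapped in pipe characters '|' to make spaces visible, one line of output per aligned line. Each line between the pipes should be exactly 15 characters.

Answer: |and understand |
| segment they  |
|content program|
| box progress  |
|   childhood   |
| capture lion  |
|   moon bird   |
|emerald kitchen|

Derivation:
Line 1: ['and', 'understand'] (min_width=14, slack=1)
Line 2: ['segment', 'they'] (min_width=12, slack=3)
Line 3: ['content', 'program'] (min_width=15, slack=0)
Line 4: ['box', 'progress'] (min_width=12, slack=3)
Line 5: ['childhood'] (min_width=9, slack=6)
Line 6: ['capture', 'lion'] (min_width=12, slack=3)
Line 7: ['moon', 'bird'] (min_width=9, slack=6)
Line 8: ['emerald', 'kitchen'] (min_width=15, slack=0)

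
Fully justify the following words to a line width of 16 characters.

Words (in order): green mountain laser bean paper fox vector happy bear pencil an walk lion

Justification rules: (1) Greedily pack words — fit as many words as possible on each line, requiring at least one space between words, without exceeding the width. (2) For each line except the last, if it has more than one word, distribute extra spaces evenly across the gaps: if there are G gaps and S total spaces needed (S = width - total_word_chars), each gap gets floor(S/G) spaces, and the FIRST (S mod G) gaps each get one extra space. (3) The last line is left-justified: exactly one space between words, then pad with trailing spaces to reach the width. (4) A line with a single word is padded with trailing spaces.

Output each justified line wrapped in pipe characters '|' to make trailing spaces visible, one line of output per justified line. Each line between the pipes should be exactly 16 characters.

Answer: |green   mountain|
|laser bean paper|
|fox vector happy|
|bear  pencil  an|
|walk lion       |

Derivation:
Line 1: ['green', 'mountain'] (min_width=14, slack=2)
Line 2: ['laser', 'bean', 'paper'] (min_width=16, slack=0)
Line 3: ['fox', 'vector', 'happy'] (min_width=16, slack=0)
Line 4: ['bear', 'pencil', 'an'] (min_width=14, slack=2)
Line 5: ['walk', 'lion'] (min_width=9, slack=7)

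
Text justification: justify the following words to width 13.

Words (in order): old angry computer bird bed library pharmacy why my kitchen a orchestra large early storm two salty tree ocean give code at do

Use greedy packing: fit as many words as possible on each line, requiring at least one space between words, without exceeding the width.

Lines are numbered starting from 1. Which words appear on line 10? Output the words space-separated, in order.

Line 1: ['old', 'angry'] (min_width=9, slack=4)
Line 2: ['computer', 'bird'] (min_width=13, slack=0)
Line 3: ['bed', 'library'] (min_width=11, slack=2)
Line 4: ['pharmacy', 'why'] (min_width=12, slack=1)
Line 5: ['my', 'kitchen', 'a'] (min_width=12, slack=1)
Line 6: ['orchestra'] (min_width=9, slack=4)
Line 7: ['large', 'early'] (min_width=11, slack=2)
Line 8: ['storm', 'two'] (min_width=9, slack=4)
Line 9: ['salty', 'tree'] (min_width=10, slack=3)
Line 10: ['ocean', 'give'] (min_width=10, slack=3)
Line 11: ['code', 'at', 'do'] (min_width=10, slack=3)

Answer: ocean give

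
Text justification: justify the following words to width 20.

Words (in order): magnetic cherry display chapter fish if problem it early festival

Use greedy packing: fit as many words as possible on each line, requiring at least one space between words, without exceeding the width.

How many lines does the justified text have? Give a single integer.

Answer: 4

Derivation:
Line 1: ['magnetic', 'cherry'] (min_width=15, slack=5)
Line 2: ['display', 'chapter', 'fish'] (min_width=20, slack=0)
Line 3: ['if', 'problem', 'it', 'early'] (min_width=19, slack=1)
Line 4: ['festival'] (min_width=8, slack=12)
Total lines: 4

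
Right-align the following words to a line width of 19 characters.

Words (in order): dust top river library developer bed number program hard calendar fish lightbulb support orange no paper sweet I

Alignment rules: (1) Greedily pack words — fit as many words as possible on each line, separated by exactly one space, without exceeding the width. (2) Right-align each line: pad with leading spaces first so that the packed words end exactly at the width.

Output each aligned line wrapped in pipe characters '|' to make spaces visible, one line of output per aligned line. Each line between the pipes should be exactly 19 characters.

Answer: |     dust top river|
|  library developer|
| bed number program|
| hard calendar fish|
|  lightbulb support|
|    orange no paper|
|            sweet I|

Derivation:
Line 1: ['dust', 'top', 'river'] (min_width=14, slack=5)
Line 2: ['library', 'developer'] (min_width=17, slack=2)
Line 3: ['bed', 'number', 'program'] (min_width=18, slack=1)
Line 4: ['hard', 'calendar', 'fish'] (min_width=18, slack=1)
Line 5: ['lightbulb', 'support'] (min_width=17, slack=2)
Line 6: ['orange', 'no', 'paper'] (min_width=15, slack=4)
Line 7: ['sweet', 'I'] (min_width=7, slack=12)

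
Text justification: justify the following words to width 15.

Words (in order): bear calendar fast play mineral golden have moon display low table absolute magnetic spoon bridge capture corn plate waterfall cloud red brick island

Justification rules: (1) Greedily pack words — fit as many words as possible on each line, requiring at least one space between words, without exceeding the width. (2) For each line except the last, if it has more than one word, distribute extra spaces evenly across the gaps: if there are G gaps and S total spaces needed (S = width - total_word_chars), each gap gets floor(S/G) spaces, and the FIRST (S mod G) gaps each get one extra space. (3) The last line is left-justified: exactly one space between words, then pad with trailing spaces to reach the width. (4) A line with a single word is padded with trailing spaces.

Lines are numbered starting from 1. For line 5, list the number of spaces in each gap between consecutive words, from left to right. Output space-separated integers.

Answer: 5

Derivation:
Line 1: ['bear', 'calendar'] (min_width=13, slack=2)
Line 2: ['fast', 'play'] (min_width=9, slack=6)
Line 3: ['mineral', 'golden'] (min_width=14, slack=1)
Line 4: ['have', 'moon'] (min_width=9, slack=6)
Line 5: ['display', 'low'] (min_width=11, slack=4)
Line 6: ['table', 'absolute'] (min_width=14, slack=1)
Line 7: ['magnetic', 'spoon'] (min_width=14, slack=1)
Line 8: ['bridge', 'capture'] (min_width=14, slack=1)
Line 9: ['corn', 'plate'] (min_width=10, slack=5)
Line 10: ['waterfall', 'cloud'] (min_width=15, slack=0)
Line 11: ['red', 'brick'] (min_width=9, slack=6)
Line 12: ['island'] (min_width=6, slack=9)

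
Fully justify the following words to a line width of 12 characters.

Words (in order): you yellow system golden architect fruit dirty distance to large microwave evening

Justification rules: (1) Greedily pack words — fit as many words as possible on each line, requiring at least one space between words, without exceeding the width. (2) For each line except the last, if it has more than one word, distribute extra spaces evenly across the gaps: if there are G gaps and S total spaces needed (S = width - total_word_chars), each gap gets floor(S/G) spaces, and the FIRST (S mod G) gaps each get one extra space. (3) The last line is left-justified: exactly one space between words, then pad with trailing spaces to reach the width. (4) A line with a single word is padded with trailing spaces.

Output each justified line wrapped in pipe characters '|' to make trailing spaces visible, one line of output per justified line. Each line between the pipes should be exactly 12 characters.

Answer: |you   yellow|
|system      |
|golden      |
|architect   |
|fruit  dirty|
|distance  to|
|large       |
|microwave   |
|evening     |

Derivation:
Line 1: ['you', 'yellow'] (min_width=10, slack=2)
Line 2: ['system'] (min_width=6, slack=6)
Line 3: ['golden'] (min_width=6, slack=6)
Line 4: ['architect'] (min_width=9, slack=3)
Line 5: ['fruit', 'dirty'] (min_width=11, slack=1)
Line 6: ['distance', 'to'] (min_width=11, slack=1)
Line 7: ['large'] (min_width=5, slack=7)
Line 8: ['microwave'] (min_width=9, slack=3)
Line 9: ['evening'] (min_width=7, slack=5)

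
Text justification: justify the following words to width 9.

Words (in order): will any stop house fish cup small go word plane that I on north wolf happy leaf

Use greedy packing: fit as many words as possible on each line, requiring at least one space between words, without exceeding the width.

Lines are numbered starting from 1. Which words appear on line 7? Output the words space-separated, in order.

Answer: plane

Derivation:
Line 1: ['will', 'any'] (min_width=8, slack=1)
Line 2: ['stop'] (min_width=4, slack=5)
Line 3: ['house'] (min_width=5, slack=4)
Line 4: ['fish', 'cup'] (min_width=8, slack=1)
Line 5: ['small', 'go'] (min_width=8, slack=1)
Line 6: ['word'] (min_width=4, slack=5)
Line 7: ['plane'] (min_width=5, slack=4)
Line 8: ['that', 'I', 'on'] (min_width=9, slack=0)
Line 9: ['north'] (min_width=5, slack=4)
Line 10: ['wolf'] (min_width=4, slack=5)
Line 11: ['happy'] (min_width=5, slack=4)
Line 12: ['leaf'] (min_width=4, slack=5)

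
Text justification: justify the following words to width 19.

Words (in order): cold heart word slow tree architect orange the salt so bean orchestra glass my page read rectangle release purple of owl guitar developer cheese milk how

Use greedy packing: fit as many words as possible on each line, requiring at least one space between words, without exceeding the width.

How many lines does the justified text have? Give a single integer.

Answer: 9

Derivation:
Line 1: ['cold', 'heart', 'word'] (min_width=15, slack=4)
Line 2: ['slow', 'tree', 'architect'] (min_width=19, slack=0)
Line 3: ['orange', 'the', 'salt', 'so'] (min_width=18, slack=1)
Line 4: ['bean', 'orchestra'] (min_width=14, slack=5)
Line 5: ['glass', 'my', 'page', 'read'] (min_width=18, slack=1)
Line 6: ['rectangle', 'release'] (min_width=17, slack=2)
Line 7: ['purple', 'of', 'owl'] (min_width=13, slack=6)
Line 8: ['guitar', 'developer'] (min_width=16, slack=3)
Line 9: ['cheese', 'milk', 'how'] (min_width=15, slack=4)
Total lines: 9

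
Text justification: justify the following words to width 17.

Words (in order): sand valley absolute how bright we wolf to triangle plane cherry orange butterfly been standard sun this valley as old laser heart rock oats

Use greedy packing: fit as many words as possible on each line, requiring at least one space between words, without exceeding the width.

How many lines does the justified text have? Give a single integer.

Answer: 10

Derivation:
Line 1: ['sand', 'valley'] (min_width=11, slack=6)
Line 2: ['absolute', 'how'] (min_width=12, slack=5)
Line 3: ['bright', 'we', 'wolf', 'to'] (min_width=17, slack=0)
Line 4: ['triangle', 'plane'] (min_width=14, slack=3)
Line 5: ['cherry', 'orange'] (min_width=13, slack=4)
Line 6: ['butterfly', 'been'] (min_width=14, slack=3)
Line 7: ['standard', 'sun', 'this'] (min_width=17, slack=0)
Line 8: ['valley', 'as', 'old'] (min_width=13, slack=4)
Line 9: ['laser', 'heart', 'rock'] (min_width=16, slack=1)
Line 10: ['oats'] (min_width=4, slack=13)
Total lines: 10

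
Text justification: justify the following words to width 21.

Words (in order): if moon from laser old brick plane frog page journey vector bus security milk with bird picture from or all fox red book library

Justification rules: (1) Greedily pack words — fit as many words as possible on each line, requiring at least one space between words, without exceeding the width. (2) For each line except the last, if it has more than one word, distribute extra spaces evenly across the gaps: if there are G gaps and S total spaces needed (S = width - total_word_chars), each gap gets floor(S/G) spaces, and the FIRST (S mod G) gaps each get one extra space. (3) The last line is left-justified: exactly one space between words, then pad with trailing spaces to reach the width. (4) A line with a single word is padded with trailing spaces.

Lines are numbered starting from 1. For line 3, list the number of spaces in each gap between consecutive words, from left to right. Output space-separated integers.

Answer: 2 2

Derivation:
Line 1: ['if', 'moon', 'from', 'laser'] (min_width=18, slack=3)
Line 2: ['old', 'brick', 'plane', 'frog'] (min_width=20, slack=1)
Line 3: ['page', 'journey', 'vector'] (min_width=19, slack=2)
Line 4: ['bus', 'security', 'milk'] (min_width=17, slack=4)
Line 5: ['with', 'bird', 'picture'] (min_width=17, slack=4)
Line 6: ['from', 'or', 'all', 'fox', 'red'] (min_width=19, slack=2)
Line 7: ['book', 'library'] (min_width=12, slack=9)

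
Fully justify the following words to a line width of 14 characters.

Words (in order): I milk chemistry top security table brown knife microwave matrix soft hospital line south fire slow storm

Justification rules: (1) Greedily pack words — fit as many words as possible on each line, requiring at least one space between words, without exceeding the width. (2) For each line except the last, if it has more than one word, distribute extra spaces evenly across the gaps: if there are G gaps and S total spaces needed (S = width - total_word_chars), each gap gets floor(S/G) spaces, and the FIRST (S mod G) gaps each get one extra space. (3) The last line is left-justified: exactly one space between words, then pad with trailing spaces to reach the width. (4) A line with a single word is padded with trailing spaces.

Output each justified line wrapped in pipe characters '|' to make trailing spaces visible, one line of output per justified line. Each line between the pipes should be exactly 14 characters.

Answer: |I         milk|
|chemistry  top|
|security table|
|brown    knife|
|microwave     |
|matrix    soft|
|hospital  line|
|south     fire|
|slow storm    |

Derivation:
Line 1: ['I', 'milk'] (min_width=6, slack=8)
Line 2: ['chemistry', 'top'] (min_width=13, slack=1)
Line 3: ['security', 'table'] (min_width=14, slack=0)
Line 4: ['brown', 'knife'] (min_width=11, slack=3)
Line 5: ['microwave'] (min_width=9, slack=5)
Line 6: ['matrix', 'soft'] (min_width=11, slack=3)
Line 7: ['hospital', 'line'] (min_width=13, slack=1)
Line 8: ['south', 'fire'] (min_width=10, slack=4)
Line 9: ['slow', 'storm'] (min_width=10, slack=4)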